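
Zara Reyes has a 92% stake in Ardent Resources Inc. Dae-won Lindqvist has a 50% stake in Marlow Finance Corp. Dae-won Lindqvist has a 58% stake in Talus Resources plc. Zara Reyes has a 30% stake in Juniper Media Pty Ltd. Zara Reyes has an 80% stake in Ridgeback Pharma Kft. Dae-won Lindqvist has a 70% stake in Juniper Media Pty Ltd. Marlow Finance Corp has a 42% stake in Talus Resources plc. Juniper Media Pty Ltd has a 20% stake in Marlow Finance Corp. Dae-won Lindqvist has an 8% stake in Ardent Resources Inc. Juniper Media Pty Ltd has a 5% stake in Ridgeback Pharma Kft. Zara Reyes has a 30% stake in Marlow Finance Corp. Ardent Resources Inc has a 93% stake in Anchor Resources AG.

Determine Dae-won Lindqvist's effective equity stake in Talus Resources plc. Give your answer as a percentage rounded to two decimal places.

Dae-won reaches Talus along 3 paths.
Direct stake: 58% = 58%.
Via Juniper → Marlow: 70% × 20% × 42% = 5.88%.
Via Marlow: 50% × 42% = 21%.
Total: 58% + 5.88% + 21% = 84.88%.

84.88%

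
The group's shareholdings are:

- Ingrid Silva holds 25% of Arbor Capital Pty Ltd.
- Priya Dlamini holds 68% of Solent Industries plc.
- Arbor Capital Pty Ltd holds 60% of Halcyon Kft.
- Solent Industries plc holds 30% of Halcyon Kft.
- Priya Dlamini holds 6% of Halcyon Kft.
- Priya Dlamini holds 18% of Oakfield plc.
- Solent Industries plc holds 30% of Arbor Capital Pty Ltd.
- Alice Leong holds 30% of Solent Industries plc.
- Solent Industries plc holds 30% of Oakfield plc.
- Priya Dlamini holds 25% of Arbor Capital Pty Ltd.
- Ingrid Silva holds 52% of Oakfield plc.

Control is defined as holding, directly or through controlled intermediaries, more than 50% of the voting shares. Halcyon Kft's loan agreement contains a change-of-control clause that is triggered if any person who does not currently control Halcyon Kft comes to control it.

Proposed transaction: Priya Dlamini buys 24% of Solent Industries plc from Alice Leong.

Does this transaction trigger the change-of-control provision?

The purchase adds only to Priya's holdings (Alice's stake shrinks), so Priya is the only person who could newly come to control Halcyon.
Priya holds 68% of Solent, so Priya controls Solent.
Priya and Solent together hold 25% + 30% = 55% of Arbor, so Priya controls Arbor.
Solent and Arbor and Priya together hold 30% + 60% + 6% = 96% of Halcyon, so Priya controls Halcyon.
So Priya already controls Halcyon before the transaction.
After the purchase, Priya's direct stake in Solent rises to 68% + 24% = 92%, and Alice's stake falls to 6%.
Priya controlled Halcyon already, so this is not a new person acquiring control; every other person's position is unchanged or reduced.
No new person acquires control, so the clause is not triggered.

No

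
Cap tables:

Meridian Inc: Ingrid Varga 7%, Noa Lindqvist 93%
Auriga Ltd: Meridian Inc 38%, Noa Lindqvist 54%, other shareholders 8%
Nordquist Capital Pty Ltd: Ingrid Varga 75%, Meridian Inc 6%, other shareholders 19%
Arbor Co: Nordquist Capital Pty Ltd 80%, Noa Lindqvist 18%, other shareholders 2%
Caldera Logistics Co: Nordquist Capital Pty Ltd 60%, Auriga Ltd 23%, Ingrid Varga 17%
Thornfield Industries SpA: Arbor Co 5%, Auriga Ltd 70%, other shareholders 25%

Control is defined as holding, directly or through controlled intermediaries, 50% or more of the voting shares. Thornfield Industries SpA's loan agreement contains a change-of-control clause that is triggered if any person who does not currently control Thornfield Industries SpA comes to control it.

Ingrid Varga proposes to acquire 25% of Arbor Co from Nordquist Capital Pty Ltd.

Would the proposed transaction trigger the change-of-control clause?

The purchase adds only to Ingrid's holdings (Nordquist's stake shrinks), so Ingrid is the only person who could newly come to control Thornfield.
Ingrid holds 75% of Nordquist, so Ingrid controls Nordquist.
Nordquist holds 80% of Arbor, so Ingrid controls Arbor.
Nordquist and Ingrid together hold 60% + 17% = 77% of Caldera, so Ingrid controls Caldera.
In Thornfield, Ingrid's side holds only 5%, not ≥ 50%.
So before the transaction, Ingrid does not control Thornfield.
After the purchase, Ingrid holds 25% of Arbor directly, and Nordquist's stake falls to 55%.
Nordquist and Ingrid together hold 55% + 25% = 80% of Arbor, so Ingrid controls Arbor.
After the transaction, Ingrid's side holds 5% of Thornfield, not ≥ 50%, so Ingrid still does not control Thornfield.
No new person acquires control, so the clause is not triggered.

No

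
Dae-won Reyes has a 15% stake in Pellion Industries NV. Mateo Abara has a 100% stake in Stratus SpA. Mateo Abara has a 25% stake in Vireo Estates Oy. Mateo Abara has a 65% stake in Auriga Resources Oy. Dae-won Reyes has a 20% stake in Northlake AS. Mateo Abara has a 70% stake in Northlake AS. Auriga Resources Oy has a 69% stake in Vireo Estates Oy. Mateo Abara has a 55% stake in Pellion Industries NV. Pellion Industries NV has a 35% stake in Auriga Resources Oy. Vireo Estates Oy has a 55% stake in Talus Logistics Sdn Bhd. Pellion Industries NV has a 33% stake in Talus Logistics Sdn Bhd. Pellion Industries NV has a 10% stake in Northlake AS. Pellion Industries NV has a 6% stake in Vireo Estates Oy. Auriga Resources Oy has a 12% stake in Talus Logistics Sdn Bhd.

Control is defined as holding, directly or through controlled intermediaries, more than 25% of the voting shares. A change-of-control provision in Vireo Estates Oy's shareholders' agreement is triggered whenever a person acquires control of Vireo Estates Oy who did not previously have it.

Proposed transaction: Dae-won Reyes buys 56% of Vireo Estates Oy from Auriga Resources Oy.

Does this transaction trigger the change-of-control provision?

Yes

The purchase adds only to Dae-won's holdings (Auriga's stake shrinks), so Dae-won is the only person who could newly come to control Vireo.
Dae-won's largest direct stake is 20% in Northlake, which does not meet the threshold, so Dae-won controls no company.
Neither Dae-won nor any entity Dae-won controls holds any voting interest in Vireo.
So before the transaction, Dae-won does not control Vireo.
After the purchase, Dae-won holds 56% of Vireo directly, and Auriga's stake falls to 13%.
Dae-won holds 56% of Vireo, so Dae-won controls Vireo.
Dae-won did not control Vireo before and does after, so the clause is triggered.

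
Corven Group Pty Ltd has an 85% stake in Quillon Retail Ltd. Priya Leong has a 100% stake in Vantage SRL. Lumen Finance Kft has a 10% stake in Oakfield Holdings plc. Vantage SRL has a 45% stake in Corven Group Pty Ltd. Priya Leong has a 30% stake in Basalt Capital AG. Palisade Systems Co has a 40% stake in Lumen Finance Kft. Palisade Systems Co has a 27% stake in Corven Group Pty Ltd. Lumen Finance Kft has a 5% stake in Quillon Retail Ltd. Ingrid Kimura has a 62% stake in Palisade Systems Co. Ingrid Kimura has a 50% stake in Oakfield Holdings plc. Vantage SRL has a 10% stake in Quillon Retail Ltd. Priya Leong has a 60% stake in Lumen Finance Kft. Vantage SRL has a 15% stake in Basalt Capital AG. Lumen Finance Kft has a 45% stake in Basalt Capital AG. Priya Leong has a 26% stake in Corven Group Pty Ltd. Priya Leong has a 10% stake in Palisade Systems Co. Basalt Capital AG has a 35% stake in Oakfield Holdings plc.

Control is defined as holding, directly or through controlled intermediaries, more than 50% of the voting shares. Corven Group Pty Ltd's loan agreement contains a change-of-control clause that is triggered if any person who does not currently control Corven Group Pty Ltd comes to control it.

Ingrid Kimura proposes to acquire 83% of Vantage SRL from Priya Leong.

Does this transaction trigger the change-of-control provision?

The purchase adds only to Ingrid's holdings (Priya's stake shrinks), so Ingrid is the only person who could newly come to control Corven.
Ingrid holds 62% of Palisade, so Ingrid controls Palisade.
In Corven, Ingrid's side holds only 27%, not > 50%.
So before the transaction, Ingrid does not control Corven.
After the purchase, Ingrid holds 83% of Vantage directly, and Priya's stake falls to 17%.
Ingrid holds 83% of Vantage, so Ingrid controls Vantage.
Vantage and Palisade together hold 45% + 27% = 72% of Corven, so Ingrid controls Corven.
Ingrid did not control Corven before and does after, so the clause is triggered.

Yes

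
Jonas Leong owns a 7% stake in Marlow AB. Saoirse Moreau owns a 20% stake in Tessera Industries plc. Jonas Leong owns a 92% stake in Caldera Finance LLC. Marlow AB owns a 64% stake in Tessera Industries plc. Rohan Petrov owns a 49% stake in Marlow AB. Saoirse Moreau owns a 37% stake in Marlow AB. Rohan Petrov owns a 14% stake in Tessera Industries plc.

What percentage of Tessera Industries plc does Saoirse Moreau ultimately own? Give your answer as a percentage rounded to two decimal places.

43.68%

Saoirse reaches Tessera along 2 paths.
Direct stake: 20% = 20%.
Via Marlow: 37% × 64% = 23.68%.
Total: 20% + 23.68% = 43.68%.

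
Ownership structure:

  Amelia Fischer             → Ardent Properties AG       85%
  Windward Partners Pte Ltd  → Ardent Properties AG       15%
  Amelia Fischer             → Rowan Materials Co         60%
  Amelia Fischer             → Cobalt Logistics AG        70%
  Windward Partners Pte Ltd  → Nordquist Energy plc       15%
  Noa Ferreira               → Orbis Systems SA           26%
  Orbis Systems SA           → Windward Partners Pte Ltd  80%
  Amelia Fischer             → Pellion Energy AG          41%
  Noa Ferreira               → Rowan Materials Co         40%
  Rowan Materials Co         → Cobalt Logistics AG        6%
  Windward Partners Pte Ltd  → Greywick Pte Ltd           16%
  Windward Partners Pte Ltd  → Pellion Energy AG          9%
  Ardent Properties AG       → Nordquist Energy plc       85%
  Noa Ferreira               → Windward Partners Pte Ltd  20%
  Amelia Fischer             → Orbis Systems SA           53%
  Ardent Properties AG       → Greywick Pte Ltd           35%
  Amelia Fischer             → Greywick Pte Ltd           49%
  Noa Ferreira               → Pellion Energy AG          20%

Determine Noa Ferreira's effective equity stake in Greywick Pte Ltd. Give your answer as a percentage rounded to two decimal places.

Noa reaches Greywick along 4 paths.
Via Windward → Ardent: 20% × 15% × 35% = 1.05%.
Via Orbis → Windward → Ardent: 26% × 80% × 15% × 35% = 1.092%.
Via Windward: 20% × 16% = 3.2%.
Via Orbis → Windward: 26% × 80% × 16% = 3.328%.
Total: 1.05% + 1.092% + 3.2% + 3.328% = 8.67%.

8.67%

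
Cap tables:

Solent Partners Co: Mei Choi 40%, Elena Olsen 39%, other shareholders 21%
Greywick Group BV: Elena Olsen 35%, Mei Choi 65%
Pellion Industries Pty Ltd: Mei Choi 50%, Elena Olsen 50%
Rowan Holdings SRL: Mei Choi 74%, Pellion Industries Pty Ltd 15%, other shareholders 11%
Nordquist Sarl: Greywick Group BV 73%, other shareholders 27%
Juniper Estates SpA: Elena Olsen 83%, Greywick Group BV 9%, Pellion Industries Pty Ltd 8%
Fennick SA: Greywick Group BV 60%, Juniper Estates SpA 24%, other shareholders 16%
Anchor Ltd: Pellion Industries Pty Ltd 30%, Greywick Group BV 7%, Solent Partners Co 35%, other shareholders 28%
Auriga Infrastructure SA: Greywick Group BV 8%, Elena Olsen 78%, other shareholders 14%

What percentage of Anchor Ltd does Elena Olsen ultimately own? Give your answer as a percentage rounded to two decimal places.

31.10%

Elena reaches Anchor along 3 paths.
Via Pellion: 50% × 30% = 15%.
Via Greywick: 35% × 7% = 2.45%.
Via Solent: 39% × 35% = 13.65%.
Total: 15% + 2.45% + 13.65% = 31.1%.
Rounded: 31.10%.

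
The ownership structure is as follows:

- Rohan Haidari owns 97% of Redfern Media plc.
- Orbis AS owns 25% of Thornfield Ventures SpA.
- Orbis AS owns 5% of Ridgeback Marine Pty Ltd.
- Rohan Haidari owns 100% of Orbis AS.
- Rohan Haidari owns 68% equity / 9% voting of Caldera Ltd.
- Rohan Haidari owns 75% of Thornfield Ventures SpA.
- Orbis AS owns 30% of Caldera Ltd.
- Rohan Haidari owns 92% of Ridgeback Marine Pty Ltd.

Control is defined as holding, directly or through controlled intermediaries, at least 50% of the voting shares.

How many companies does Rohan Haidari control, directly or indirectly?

Rohan holds 100% of Orbis, so Rohan controls Orbis.
Rohan holds 97% of Redfern, so Rohan controls Redfern.
Orbis and Rohan together hold 25% + 75% = 100% of Thornfield, so Rohan controls Thornfield.
Orbis and Rohan together hold 5% + 92% = 97% of Ridgeback, so Rohan controls Ridgeback.
No other company's threshold is met.
Rohan controls 4 companies.

4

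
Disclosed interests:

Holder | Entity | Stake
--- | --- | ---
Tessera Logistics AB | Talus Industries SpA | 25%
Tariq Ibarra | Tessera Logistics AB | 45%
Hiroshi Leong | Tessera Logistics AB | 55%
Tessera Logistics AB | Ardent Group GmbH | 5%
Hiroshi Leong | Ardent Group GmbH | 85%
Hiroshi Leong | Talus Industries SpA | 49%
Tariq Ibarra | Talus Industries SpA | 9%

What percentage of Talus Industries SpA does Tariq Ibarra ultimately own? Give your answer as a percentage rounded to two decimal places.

20.25%

Tariq reaches Talus along 2 paths.
Via Tessera: 45% × 25% = 11.25%.
Direct stake: 9% = 9%.
Total: 11.25% + 9% = 20.25%.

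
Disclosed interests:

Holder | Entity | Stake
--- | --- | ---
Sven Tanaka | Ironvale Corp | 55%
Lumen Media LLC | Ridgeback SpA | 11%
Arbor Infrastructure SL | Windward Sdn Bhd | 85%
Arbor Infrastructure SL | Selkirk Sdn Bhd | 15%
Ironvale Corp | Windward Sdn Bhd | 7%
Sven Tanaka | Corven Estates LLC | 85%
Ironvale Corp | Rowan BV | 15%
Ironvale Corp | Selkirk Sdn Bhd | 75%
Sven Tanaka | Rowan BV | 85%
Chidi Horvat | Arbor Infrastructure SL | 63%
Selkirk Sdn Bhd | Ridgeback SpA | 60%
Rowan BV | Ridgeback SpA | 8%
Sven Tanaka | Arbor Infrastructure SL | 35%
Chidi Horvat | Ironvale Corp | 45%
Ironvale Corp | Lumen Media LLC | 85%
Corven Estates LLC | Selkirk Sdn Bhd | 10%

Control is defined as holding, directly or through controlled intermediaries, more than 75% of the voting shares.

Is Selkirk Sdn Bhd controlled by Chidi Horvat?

Chidi's largest direct stake is 63% in Arbor, which does not meet the threshold, so Chidi controls no company.
Neither Chidi nor any entity Chidi controls holds any voting interest in Selkirk.
So Chidi does not control Selkirk.

No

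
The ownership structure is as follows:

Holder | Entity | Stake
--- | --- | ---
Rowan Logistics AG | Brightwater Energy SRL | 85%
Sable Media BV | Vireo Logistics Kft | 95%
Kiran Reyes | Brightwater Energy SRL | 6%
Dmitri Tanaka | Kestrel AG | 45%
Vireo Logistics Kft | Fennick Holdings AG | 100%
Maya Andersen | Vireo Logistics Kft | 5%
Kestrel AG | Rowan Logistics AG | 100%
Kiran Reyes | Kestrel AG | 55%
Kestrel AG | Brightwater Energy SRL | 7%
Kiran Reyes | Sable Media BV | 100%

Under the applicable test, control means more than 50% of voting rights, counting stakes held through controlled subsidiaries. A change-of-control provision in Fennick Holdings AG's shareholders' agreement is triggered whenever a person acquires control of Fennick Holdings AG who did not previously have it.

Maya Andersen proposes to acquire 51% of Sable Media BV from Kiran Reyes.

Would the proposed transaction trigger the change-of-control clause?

The purchase adds only to Maya's holdings (Kiran's stake shrinks), so Maya is the only person who could newly come to control Fennick.
Maya's largest direct stake is 5% in Vireo, which does not meet the threshold, so Maya controls no company.
Neither Maya nor any entity Maya controls holds any voting interest in Fennick.
So before the transaction, Maya does not control Fennick.
After the purchase, Maya holds 51% of Sable directly, and Kiran's stake falls to 49%.
Maya holds 51% of Sable, so Maya controls Sable.
Maya and Sable together hold 5% + 95% = 100% of Vireo, so Maya controls Vireo.
Vireo holds 100% of Fennick, so Maya controls Fennick.
Maya did not control Fennick before and does after, so the clause is triggered.

Yes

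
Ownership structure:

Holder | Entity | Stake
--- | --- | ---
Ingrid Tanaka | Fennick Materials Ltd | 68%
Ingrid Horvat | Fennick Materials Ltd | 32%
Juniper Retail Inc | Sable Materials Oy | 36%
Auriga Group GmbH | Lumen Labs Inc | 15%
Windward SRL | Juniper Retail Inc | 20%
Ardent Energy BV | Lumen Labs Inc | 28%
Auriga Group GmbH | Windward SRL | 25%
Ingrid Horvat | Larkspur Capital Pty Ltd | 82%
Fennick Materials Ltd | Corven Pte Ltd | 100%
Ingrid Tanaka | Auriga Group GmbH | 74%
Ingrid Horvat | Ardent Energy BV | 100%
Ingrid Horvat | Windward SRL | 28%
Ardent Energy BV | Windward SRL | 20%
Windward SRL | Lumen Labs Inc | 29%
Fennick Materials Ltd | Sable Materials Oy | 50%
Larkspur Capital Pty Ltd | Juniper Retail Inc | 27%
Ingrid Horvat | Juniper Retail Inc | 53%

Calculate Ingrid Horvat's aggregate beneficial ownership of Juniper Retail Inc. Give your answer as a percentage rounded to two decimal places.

Ingrid Horvat reaches Juniper along 4 paths.
Via Larkspur: 82% × 27% = 22.14%.
Via Ardent → Windward: 100% × 20% × 20% = 4%.
Via Windward: 28% × 20% = 5.6%.
Direct stake: 53% = 53%.
Total: 22.14% + 4% + 5.6% + 53% = 84.74%.

84.74%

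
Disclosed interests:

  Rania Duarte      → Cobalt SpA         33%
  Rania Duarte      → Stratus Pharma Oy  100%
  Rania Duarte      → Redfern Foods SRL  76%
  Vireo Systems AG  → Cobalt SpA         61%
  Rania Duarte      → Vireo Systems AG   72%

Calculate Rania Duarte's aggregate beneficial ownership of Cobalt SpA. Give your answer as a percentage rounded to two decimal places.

Rania reaches Cobalt along 2 paths.
Via Vireo: 72% × 61% = 43.92%.
Direct stake: 33% = 33%.
Total: 43.92% + 33% = 76.92%.

76.92%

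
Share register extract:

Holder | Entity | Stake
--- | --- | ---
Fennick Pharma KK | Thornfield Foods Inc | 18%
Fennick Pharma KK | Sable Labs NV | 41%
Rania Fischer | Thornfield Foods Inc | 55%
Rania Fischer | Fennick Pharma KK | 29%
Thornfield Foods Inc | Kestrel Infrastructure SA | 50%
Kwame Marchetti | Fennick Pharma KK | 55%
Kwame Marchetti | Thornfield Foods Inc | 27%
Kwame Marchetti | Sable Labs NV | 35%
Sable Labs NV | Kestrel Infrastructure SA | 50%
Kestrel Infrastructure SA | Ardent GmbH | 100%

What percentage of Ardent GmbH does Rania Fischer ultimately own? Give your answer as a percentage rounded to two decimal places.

36.06%

Rania reaches Ardent along 3 paths.
Via Fennick → Sable → Kestrel: 29% × 41% × 50% × 100% = 5.945%.
Via Thornfield → Kestrel: 55% × 50% × 100% = 27.5%.
Via Fennick → Thornfield → Kestrel: 29% × 18% × 50% × 100% = 2.61%.
Total: 5.945% + 27.5% + 2.61% = 36.055%.
Rounded: 36.06%.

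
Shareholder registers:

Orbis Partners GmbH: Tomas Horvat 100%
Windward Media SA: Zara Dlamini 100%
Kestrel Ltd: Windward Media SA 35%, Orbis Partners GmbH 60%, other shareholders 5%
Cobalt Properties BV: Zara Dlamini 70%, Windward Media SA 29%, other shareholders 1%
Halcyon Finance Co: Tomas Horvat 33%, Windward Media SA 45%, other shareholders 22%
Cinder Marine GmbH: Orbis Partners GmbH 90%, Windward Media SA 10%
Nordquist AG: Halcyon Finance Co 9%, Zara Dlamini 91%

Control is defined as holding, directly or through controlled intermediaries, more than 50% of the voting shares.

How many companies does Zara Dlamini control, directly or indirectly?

Zara holds 100% of Windward, so Zara controls Windward.
Zara and Windward together hold 70% + 29% = 99% of Cobalt, so Zara controls Cobalt.
Zara holds 91% of Nordquist, so Zara controls Nordquist.
No other company's threshold is met.
Zara controls 3 companies.

3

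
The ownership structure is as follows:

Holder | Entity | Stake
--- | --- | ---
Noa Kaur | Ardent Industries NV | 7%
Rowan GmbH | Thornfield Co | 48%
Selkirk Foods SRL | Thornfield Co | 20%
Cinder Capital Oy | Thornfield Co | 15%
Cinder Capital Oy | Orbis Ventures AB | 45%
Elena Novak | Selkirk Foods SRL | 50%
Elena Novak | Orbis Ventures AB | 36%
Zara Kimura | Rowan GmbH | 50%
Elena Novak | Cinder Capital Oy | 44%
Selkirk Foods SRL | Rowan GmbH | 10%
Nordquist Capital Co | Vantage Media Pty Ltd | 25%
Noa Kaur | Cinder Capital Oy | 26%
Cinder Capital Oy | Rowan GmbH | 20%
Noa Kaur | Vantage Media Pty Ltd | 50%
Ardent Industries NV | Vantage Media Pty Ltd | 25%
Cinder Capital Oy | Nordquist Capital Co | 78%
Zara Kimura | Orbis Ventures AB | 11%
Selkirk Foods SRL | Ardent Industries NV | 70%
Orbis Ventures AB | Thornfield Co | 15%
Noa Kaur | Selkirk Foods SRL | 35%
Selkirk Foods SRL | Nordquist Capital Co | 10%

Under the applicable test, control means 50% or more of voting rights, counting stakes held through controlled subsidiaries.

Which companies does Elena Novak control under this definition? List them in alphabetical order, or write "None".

Elena holds 50% of Selkirk, so Elena controls Selkirk.
Selkirk holds 70% of Ardent, so Elena controls Ardent.
No other company's threshold is met.

Ardent Industries NV, Selkirk Foods SRL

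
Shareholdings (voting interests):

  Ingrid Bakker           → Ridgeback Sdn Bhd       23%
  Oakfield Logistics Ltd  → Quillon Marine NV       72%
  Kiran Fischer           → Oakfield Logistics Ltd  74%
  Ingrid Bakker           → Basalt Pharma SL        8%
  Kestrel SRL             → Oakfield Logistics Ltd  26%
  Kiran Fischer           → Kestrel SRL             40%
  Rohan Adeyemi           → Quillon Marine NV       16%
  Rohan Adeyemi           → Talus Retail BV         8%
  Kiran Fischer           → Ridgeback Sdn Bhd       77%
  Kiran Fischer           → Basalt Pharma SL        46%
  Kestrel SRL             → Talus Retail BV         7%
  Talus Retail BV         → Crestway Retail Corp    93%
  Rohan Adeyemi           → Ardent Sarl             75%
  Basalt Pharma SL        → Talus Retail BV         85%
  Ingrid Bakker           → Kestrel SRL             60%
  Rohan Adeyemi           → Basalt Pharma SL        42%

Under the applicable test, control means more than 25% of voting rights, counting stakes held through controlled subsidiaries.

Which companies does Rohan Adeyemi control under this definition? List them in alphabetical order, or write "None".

Ardent Sarl, Basalt Pharma SL, Crestway Retail Corp, Talus Retail BV

Rohan holds 42% of Basalt, so Rohan controls Basalt.
Rohan holds 75% of Ardent, so Rohan controls Ardent.
Basalt and Rohan together hold 85% + 8% = 93% of Talus, so Rohan controls Talus.
Talus holds 93% of Crestway, so Rohan controls Crestway.
No other company's threshold is met.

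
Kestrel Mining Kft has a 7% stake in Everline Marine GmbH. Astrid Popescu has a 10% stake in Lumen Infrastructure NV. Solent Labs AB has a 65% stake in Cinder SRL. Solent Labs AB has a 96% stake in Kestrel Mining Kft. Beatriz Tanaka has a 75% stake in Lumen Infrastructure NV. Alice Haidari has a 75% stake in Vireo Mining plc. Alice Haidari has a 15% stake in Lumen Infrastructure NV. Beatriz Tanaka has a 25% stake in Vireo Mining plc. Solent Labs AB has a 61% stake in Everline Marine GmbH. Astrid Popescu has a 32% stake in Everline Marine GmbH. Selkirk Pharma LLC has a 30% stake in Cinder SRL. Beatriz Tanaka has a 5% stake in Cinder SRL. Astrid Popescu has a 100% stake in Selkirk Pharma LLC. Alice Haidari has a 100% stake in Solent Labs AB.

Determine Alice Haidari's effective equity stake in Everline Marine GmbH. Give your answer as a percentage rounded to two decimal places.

Alice reaches Everline along 2 paths.
Via Solent: 100% × 61% = 61%.
Via Solent → Kestrel: 100% × 96% × 7% = 6.72%.
Total: 61% + 6.72% = 67.72%.

67.72%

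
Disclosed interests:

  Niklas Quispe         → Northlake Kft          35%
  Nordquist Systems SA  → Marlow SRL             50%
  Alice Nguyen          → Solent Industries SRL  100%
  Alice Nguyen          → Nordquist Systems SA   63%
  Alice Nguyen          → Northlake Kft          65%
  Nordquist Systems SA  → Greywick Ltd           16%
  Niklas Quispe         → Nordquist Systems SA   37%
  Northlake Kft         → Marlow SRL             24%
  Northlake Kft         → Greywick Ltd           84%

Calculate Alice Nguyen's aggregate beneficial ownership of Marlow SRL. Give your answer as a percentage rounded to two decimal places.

Alice reaches Marlow along 2 paths.
Via Nordquist: 63% × 50% = 31.5%.
Via Northlake: 65% × 24% = 15.6%.
Total: 31.5% + 15.6% = 47.1%.
Rounded: 47.10%.

47.10%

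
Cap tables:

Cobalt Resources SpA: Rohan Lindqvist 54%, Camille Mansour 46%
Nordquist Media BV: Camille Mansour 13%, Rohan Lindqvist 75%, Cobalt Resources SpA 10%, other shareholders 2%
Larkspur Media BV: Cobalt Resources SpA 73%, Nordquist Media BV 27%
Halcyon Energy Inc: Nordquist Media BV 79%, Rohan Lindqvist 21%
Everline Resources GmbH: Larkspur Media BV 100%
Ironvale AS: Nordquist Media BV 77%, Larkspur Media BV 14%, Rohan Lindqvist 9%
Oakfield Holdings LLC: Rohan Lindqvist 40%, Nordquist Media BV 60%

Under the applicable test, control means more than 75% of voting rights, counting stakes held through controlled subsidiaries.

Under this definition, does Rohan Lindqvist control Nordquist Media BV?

No

Rohan's largest direct stake is 75% in Nordquist, which does not meet the threshold, so Rohan controls no company.
In Nordquist, Rohan's side holds only 75%, not > 75%.
So Rohan does not control Nordquist.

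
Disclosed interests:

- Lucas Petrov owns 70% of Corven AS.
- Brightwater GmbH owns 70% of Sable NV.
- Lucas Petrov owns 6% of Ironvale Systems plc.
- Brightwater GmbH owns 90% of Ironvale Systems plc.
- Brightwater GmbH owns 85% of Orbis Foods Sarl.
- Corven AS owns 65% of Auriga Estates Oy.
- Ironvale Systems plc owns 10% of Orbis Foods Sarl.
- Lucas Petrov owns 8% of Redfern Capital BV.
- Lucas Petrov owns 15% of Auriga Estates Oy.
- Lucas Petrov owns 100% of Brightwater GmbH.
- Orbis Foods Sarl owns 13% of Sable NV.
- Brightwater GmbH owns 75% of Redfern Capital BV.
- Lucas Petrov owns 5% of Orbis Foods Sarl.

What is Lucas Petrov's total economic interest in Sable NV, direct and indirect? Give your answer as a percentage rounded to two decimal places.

82.95%

Lucas reaches Sable along 5 paths.
Via Brightwater → Ironvale → Orbis: 100% × 90% × 10% × 13% = 1.17%.
Via Ironvale → Orbis: 6% × 10% × 13% = 0.078%.
Via Brightwater → Orbis: 100% × 85% × 13% = 11.05%.
Via Orbis: 5% × 13% = 0.65%.
Via Brightwater: 100% × 70% = 70%.
Total: 1.17% + 0.078% + 11.05% + 0.65% + 70% = 82.948%.
Rounded: 82.95%.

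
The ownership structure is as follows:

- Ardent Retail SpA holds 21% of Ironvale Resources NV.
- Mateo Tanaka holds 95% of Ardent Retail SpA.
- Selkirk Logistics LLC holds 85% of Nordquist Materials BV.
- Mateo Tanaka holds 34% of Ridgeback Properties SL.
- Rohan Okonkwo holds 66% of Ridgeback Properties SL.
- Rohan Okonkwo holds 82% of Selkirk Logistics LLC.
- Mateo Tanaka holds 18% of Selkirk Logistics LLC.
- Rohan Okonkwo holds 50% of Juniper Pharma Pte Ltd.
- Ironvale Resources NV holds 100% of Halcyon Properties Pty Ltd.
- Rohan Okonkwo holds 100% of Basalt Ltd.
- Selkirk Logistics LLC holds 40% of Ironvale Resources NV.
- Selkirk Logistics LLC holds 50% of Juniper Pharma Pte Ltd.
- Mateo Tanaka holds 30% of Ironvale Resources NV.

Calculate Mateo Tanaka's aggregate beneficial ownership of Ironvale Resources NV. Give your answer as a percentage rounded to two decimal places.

57.15%

Mateo reaches Ironvale along 3 paths.
Via Ardent: 95% × 21% = 19.95%.
Direct stake: 30% = 30%.
Via Selkirk: 18% × 40% = 7.2%.
Total: 19.95% + 30% + 7.2% = 57.15%.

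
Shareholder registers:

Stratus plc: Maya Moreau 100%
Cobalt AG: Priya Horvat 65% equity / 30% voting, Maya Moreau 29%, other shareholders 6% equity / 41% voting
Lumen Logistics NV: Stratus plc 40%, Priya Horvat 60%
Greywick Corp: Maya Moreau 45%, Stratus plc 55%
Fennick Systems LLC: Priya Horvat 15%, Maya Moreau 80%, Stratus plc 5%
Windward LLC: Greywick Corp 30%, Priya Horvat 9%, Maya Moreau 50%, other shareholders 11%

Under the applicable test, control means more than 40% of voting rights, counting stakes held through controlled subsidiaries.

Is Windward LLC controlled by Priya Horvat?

No

Priya holds 60% of Lumen, so Priya controls Lumen.
In Windward, Priya's side holds only 9%, not > 40%.
So Priya does not control Windward.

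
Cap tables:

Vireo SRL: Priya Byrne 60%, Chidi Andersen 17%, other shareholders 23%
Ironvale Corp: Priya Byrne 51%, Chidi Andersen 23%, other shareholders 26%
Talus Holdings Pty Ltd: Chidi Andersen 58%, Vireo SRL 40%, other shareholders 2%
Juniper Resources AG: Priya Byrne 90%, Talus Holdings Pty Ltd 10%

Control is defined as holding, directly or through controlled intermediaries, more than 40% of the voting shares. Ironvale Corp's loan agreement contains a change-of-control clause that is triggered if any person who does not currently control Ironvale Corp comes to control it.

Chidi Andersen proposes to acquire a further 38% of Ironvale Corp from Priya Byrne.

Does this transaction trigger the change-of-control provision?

Yes

The purchase adds only to Chidi's holdings (Priya's stake shrinks), so Chidi is the only person who could newly come to control Ironvale.
Chidi holds 58% of Talus, so Chidi controls Talus.
In Ironvale, Chidi's side holds only 23%, not > 40%.
So before the transaction, Chidi does not control Ironvale.
After the purchase, Chidi's direct stake in Ironvale rises to 23% + 38% = 61%, and Priya's stake falls to 13%.
Chidi holds 61% of Ironvale, so Chidi controls Ironvale.
Chidi did not control Ironvale before and does after, so the clause is triggered.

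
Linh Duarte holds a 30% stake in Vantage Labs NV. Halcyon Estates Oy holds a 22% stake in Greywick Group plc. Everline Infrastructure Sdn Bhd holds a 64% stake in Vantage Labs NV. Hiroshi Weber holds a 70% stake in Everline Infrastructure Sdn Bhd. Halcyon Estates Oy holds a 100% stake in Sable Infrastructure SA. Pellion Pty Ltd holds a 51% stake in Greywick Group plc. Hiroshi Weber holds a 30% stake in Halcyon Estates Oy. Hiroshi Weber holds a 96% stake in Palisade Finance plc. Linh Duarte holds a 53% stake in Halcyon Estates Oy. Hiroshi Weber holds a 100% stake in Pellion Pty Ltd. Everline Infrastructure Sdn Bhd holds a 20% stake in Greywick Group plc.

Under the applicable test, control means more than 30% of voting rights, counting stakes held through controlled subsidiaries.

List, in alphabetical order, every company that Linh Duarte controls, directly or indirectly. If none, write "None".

Halcyon Estates Oy, Sable Infrastructure SA

Linh holds 53% of Halcyon, so Linh controls Halcyon.
Halcyon holds 100% of Sable, so Linh controls Sable.
No other company's threshold is met.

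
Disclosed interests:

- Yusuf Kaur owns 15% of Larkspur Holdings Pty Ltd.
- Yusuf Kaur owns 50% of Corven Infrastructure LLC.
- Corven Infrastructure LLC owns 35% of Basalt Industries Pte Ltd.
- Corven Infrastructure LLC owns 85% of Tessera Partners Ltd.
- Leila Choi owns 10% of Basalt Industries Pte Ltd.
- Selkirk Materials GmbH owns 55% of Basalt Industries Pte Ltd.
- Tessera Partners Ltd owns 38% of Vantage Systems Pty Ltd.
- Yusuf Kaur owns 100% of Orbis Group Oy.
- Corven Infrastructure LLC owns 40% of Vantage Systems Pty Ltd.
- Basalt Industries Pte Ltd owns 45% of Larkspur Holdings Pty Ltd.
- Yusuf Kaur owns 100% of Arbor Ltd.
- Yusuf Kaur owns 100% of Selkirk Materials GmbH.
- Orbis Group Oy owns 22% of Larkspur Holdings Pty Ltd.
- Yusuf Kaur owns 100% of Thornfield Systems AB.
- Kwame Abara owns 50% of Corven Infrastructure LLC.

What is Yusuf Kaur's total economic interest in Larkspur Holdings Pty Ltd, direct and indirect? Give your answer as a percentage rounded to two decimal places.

69.63%

Yusuf reaches Larkspur along 4 paths.
Via Corven → Basalt: 50% × 35% × 45% = 7.875%.
Via Selkirk → Basalt: 100% × 55% × 45% = 24.75%.
Direct stake: 15% = 15%.
Via Orbis: 100% × 22% = 22%.
Total: 7.875% + 24.75% + 15% + 22% = 69.625%.
Rounded: 69.63%.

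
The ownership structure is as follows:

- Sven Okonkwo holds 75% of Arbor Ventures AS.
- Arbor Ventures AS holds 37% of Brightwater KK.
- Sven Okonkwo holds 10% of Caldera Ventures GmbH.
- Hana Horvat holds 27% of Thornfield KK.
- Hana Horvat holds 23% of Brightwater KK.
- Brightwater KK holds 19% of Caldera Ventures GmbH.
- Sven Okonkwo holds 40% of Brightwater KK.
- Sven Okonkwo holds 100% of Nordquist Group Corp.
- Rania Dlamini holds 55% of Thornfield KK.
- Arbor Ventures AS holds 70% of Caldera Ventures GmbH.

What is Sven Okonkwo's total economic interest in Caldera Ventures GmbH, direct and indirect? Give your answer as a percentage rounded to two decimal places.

Sven reaches Caldera along 4 paths.
Via Arbor: 75% × 70% = 52.5%.
Via Arbor → Brightwater: 75% × 37% × 19% = 5.2725%.
Via Brightwater: 40% × 19% = 7.6%.
Direct stake: 10% = 10%.
Total: 52.5% + 5.2725% + 7.6% + 10% = 75.3725%.
Rounded: 75.37%.

75.37%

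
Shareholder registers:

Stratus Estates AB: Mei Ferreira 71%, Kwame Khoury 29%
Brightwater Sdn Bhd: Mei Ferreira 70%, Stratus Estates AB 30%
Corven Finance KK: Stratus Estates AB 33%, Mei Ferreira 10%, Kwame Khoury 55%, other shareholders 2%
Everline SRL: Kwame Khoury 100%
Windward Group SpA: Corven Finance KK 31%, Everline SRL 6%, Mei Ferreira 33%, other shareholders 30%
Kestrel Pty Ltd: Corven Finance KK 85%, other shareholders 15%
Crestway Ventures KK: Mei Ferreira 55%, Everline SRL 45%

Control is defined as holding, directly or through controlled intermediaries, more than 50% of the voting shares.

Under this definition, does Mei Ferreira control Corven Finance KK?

No

Mei holds 71% of Stratus, so Mei controls Stratus.
Mei and Stratus together hold 70% + 30% = 100% of Brightwater, so Mei controls Brightwater.
Mei holds 55% of Crestway, so Mei controls Crestway.
In Corven, Mei's side holds only 33% + 10% = 43%, not > 50%.
So Mei does not control Corven.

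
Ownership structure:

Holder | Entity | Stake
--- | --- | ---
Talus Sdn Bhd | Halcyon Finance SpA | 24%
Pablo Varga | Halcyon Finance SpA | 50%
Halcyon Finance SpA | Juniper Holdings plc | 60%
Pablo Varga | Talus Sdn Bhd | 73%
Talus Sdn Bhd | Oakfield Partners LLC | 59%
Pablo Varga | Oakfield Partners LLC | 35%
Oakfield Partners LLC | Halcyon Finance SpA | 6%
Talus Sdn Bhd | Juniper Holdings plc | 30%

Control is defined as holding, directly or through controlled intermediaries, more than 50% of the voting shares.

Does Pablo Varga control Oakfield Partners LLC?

Pablo holds 73% of Talus, so Pablo controls Talus.
Talus and Pablo together hold 59% + 35% = 94% of Oakfield, so Pablo controls Oakfield.

Yes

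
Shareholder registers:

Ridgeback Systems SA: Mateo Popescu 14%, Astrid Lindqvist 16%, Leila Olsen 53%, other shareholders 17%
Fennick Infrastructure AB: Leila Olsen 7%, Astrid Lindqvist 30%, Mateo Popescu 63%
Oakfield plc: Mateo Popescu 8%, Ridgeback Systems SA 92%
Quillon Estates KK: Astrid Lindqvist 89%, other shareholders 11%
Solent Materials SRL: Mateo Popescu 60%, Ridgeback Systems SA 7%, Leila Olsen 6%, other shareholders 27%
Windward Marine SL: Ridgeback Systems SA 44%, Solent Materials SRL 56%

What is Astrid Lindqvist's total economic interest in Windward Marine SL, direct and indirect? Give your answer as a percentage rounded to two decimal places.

7.67%

Astrid reaches Windward along 2 paths.
Via Ridgeback: 16% × 44% = 7.04%.
Via Ridgeback → Solent: 16% × 7% × 56% = 0.6272%.
Total: 7.04% + 0.6272% = 7.6672%.
Rounded: 7.67%.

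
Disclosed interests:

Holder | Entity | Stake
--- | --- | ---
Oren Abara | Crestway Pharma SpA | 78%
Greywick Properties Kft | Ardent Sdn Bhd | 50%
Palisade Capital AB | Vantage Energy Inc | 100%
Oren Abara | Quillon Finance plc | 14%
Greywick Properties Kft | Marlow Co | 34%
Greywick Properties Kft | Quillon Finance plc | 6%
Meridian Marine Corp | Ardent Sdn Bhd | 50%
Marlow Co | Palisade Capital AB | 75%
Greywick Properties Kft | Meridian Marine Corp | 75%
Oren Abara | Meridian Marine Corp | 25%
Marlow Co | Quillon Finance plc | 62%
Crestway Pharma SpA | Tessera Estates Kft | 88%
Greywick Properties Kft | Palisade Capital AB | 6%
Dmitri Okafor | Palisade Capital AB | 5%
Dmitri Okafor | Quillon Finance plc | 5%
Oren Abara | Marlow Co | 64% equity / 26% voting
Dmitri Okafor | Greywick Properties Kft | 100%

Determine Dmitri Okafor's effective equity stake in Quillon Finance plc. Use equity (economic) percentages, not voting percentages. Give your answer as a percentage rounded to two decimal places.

Dmitri reaches Quillon along 3 paths.
Via Greywick → Marlow: 100% × 34% × 62% = 21.08%.
Via Greywick: 100% × 6% = 6%.
Direct stake: 5% = 5%.
Total: 21.08% + 6% + 5% = 32.08%.

32.08%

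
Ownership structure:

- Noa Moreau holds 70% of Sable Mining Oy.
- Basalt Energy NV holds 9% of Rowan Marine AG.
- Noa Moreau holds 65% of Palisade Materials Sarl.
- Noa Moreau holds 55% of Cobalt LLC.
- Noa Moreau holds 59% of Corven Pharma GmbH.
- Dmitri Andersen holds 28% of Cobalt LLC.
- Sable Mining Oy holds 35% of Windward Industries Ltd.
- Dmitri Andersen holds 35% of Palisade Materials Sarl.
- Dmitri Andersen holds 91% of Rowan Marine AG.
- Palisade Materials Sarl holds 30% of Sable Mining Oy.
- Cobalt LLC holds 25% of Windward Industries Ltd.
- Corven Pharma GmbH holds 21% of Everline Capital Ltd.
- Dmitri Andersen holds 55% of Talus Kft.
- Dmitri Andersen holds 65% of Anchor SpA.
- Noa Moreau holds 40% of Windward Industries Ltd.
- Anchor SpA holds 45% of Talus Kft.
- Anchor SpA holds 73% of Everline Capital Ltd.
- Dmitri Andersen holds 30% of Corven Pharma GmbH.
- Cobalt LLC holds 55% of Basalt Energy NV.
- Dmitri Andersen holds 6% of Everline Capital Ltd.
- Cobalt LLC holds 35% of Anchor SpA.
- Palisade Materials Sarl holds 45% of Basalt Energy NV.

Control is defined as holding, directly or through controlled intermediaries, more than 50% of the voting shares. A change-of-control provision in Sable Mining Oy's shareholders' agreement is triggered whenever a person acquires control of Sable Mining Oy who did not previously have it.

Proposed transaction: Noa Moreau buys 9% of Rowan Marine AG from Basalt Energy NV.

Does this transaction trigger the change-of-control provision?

No

The purchase adds only to Noa's holdings (Basalt's stake shrinks), so Noa is the only person who could newly come to control Sable.
Noa holds 65% of Palisade, so Noa controls Palisade.
Palisade and Noa together hold 30% + 70% = 100% of Sable, so Noa controls Sable.
So Noa already controls Sable before the transaction.
After the purchase, Noa holds 9% of Rowan directly, and Basalt's stake falls to 0%.
Noa controlled Sable already, so this is not a new person acquiring control; every other person's position is unchanged or reduced.
No new person acquires control, so the clause is not triggered.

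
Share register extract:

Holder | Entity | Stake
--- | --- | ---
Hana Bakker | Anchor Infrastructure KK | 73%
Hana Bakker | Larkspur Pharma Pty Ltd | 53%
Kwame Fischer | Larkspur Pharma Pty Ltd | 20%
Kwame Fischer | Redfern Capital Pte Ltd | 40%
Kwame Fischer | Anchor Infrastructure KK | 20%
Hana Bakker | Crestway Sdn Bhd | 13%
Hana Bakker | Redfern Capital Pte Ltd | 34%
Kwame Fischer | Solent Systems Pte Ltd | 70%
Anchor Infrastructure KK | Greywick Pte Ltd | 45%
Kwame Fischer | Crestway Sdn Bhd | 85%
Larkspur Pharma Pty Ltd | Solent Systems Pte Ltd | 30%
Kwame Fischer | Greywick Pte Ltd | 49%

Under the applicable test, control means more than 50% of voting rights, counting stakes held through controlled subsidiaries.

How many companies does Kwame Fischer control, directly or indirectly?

Kwame holds 70% of Solent, so Kwame controls Solent.
Kwame holds 85% of Crestway, so Kwame controls Crestway.
No other company's threshold is met.
Kwame controls 2 companies.

2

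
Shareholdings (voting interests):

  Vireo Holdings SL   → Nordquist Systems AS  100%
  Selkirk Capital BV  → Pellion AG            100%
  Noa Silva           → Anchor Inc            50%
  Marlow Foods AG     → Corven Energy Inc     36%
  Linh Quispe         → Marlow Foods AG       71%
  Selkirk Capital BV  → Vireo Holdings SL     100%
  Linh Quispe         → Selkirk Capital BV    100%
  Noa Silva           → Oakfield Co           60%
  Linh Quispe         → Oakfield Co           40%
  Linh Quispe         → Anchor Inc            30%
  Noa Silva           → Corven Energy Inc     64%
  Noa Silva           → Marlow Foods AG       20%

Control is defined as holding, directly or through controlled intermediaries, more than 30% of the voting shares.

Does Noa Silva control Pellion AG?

Noa holds 60% of Oakfield, so Noa controls Oakfield.
Noa holds 64% of Corven, so Noa controls Corven.
Noa holds 50% of Anchor, so Noa controls Anchor.
Neither Noa nor any entity Noa controls holds any voting interest in Pellion.
So Noa does not control Pellion.

No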